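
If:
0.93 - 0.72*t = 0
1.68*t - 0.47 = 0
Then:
No Solution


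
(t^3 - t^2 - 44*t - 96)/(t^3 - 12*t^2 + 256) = (t + 3)/(t - 8)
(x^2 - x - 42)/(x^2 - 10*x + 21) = (x + 6)/(x - 3)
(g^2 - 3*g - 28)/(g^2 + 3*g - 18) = (g^2 - 3*g - 28)/(g^2 + 3*g - 18)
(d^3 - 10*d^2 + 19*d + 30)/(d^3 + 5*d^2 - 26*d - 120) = (d^2 - 5*d - 6)/(d^2 + 10*d + 24)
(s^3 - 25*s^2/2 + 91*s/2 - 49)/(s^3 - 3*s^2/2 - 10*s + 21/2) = (s^2 - 9*s + 14)/(s^2 + 2*s - 3)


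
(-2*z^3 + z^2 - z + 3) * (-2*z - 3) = 4*z^4 + 4*z^3 - z^2 - 3*z - 9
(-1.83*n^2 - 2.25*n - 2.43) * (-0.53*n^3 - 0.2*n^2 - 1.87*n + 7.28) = 0.9699*n^5 + 1.5585*n^4 + 5.16*n^3 - 8.6289*n^2 - 11.8359*n - 17.6904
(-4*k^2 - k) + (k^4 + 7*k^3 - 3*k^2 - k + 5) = k^4 + 7*k^3 - 7*k^2 - 2*k + 5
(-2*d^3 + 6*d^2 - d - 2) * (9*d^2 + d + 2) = -18*d^5 + 52*d^4 - 7*d^3 - 7*d^2 - 4*d - 4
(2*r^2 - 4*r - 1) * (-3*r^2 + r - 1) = -6*r^4 + 14*r^3 - 3*r^2 + 3*r + 1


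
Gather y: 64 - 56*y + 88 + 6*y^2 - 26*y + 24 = 6*y^2 - 82*y + 176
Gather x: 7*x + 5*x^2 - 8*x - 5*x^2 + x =0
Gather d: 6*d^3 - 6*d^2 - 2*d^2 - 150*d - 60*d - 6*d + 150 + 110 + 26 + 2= 6*d^3 - 8*d^2 - 216*d + 288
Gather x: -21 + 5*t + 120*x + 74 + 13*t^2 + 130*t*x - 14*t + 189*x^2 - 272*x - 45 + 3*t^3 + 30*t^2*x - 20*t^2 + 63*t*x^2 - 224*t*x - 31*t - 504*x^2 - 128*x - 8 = 3*t^3 - 7*t^2 - 40*t + x^2*(63*t - 315) + x*(30*t^2 - 94*t - 280)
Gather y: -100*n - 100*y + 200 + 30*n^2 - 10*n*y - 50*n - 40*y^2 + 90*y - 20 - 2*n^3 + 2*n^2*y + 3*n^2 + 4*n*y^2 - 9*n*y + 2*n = -2*n^3 + 33*n^2 - 148*n + y^2*(4*n - 40) + y*(2*n^2 - 19*n - 10) + 180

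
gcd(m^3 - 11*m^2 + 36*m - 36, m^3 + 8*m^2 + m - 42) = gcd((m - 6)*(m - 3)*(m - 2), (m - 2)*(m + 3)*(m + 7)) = m - 2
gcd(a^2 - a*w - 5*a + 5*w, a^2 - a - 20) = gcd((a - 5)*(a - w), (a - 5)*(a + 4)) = a - 5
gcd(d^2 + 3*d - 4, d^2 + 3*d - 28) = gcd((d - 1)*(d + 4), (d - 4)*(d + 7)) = 1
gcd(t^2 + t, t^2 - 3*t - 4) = t + 1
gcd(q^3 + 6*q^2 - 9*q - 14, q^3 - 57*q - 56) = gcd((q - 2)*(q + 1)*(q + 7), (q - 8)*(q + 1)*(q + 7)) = q^2 + 8*q + 7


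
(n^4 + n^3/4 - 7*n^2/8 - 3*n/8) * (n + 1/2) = n^5 + 3*n^4/4 - 3*n^3/4 - 13*n^2/16 - 3*n/16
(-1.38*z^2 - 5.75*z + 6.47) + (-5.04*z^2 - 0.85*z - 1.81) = -6.42*z^2 - 6.6*z + 4.66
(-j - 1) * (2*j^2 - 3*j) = -2*j^3 + j^2 + 3*j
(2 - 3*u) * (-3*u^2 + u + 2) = 9*u^3 - 9*u^2 - 4*u + 4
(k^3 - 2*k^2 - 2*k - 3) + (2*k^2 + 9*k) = k^3 + 7*k - 3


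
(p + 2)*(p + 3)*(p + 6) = p^3 + 11*p^2 + 36*p + 36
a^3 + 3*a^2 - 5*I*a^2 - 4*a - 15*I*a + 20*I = (a - 1)*(a + 4)*(a - 5*I)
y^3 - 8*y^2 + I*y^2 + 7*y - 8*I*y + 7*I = (y - 7)*(y - 1)*(y + I)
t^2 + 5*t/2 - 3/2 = (t - 1/2)*(t + 3)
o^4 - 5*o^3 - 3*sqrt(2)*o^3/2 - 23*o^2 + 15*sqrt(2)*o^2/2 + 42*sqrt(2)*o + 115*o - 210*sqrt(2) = (o - 5)*(o - 3*sqrt(2))*(o - 2*sqrt(2))*(o + 7*sqrt(2)/2)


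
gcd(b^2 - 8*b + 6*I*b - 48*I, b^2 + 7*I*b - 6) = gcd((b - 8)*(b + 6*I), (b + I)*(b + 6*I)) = b + 6*I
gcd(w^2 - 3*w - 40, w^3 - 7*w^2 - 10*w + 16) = w - 8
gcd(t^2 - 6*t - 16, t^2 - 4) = t + 2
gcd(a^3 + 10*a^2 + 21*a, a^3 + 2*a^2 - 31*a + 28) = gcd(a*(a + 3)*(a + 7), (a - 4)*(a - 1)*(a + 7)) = a + 7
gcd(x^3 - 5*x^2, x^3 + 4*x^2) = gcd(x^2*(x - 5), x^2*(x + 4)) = x^2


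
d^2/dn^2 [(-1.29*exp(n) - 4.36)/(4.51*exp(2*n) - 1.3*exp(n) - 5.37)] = (-26.238729*exp(4*n) - 362.294614*exp(3*n) - 110.764698*exp(2*n) - 420.737038*exp(n) - 6.762441)*exp(n)/(91.733851*exp(6*n) - 79.32639*exp(5*n) - 304.813311*exp(4*n) + 186.70886*exp(3*n) + 362.937357*exp(2*n) - 112.46391*exp(n) - 154.854153)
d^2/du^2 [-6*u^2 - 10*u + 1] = -12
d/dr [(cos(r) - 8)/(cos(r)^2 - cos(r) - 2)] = (cos(r)^2 - 16*cos(r) + 10)*sin(r)/(sin(r)^2 + cos(r) + 1)^2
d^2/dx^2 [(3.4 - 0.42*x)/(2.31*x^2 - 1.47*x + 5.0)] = (-(0.42*x - 3.4)*(4.62*x - 1.47)*(9.24*x - 2.94) + (5.8212*x - 16.9428)*(2.31*x^2 - 1.47*x + 5.0))/(2.31*x^2 - 1.47*x + 5.0)^3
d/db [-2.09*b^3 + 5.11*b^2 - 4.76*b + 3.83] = -6.27*b^2 + 10.22*b - 4.76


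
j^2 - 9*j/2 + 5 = (j - 5/2)*(j - 2)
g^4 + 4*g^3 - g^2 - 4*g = g*(g - 1)*(g + 1)*(g + 4)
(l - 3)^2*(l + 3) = l^3 - 3*l^2 - 9*l + 27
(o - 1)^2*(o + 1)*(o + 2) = o^4 + o^3 - 3*o^2 - o + 2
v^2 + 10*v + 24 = (v + 4)*(v + 6)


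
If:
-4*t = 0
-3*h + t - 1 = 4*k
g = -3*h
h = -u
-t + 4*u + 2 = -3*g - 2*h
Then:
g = -6/11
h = 2/11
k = -17/44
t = 0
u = -2/11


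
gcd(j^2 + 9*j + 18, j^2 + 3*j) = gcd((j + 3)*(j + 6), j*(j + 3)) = j + 3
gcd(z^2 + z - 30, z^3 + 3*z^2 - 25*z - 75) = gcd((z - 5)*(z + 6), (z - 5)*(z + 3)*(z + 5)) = z - 5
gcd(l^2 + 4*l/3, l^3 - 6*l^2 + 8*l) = l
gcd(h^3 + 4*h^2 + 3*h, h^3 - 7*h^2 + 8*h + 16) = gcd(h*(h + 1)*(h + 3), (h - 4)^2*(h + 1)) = h + 1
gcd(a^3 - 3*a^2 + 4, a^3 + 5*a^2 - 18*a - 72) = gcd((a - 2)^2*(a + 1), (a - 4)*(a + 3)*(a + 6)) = 1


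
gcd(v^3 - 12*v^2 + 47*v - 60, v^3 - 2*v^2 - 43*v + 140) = v^2 - 9*v + 20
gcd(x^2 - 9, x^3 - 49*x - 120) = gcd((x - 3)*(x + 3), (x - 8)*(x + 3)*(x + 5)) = x + 3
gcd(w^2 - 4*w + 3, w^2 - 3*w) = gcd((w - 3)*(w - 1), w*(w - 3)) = w - 3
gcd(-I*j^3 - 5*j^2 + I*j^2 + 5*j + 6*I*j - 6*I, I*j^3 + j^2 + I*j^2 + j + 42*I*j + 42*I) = 1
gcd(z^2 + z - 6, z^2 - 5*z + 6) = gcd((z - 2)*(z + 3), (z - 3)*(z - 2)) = z - 2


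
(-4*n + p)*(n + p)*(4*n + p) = -16*n^3 - 16*n^2*p + n*p^2 + p^3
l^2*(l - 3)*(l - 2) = l^4 - 5*l^3 + 6*l^2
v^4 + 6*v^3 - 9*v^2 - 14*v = v*(v - 2)*(v + 1)*(v + 7)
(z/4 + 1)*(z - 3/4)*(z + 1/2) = z^3/4 + 15*z^2/16 - 11*z/32 - 3/8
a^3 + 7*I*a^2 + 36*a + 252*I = (a - 6*I)*(a + 6*I)*(a + 7*I)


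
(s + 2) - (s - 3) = 5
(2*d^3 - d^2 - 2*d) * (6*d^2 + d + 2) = 12*d^5 - 4*d^4 - 9*d^3 - 4*d^2 - 4*d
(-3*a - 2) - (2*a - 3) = 1 - 5*a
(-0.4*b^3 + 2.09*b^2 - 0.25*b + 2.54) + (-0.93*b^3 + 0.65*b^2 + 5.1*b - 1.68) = -1.33*b^3 + 2.74*b^2 + 4.85*b + 0.86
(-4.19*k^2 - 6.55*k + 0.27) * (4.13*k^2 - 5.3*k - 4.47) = -17.3047*k^4 - 4.8445*k^3 + 54.5594*k^2 + 27.8475*k - 1.2069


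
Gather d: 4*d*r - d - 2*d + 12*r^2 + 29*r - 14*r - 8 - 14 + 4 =d*(4*r - 3) + 12*r^2 + 15*r - 18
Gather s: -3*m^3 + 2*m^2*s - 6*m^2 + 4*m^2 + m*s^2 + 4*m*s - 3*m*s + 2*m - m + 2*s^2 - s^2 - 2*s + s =-3*m^3 - 2*m^2 + m + s^2*(m + 1) + s*(2*m^2 + m - 1)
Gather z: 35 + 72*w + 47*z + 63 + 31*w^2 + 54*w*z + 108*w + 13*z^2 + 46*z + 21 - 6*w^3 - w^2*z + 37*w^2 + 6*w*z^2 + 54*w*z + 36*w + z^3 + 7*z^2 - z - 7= -6*w^3 + 68*w^2 + 216*w + z^3 + z^2*(6*w + 20) + z*(-w^2 + 108*w + 92) + 112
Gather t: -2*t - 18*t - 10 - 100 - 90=-20*t - 200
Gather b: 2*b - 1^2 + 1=2*b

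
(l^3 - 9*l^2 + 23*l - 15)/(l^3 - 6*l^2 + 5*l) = (l - 3)/l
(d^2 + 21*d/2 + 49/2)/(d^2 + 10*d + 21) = (d + 7/2)/(d + 3)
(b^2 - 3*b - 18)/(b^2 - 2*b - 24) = (b + 3)/(b + 4)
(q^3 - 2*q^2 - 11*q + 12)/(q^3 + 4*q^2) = (q^3 - 2*q^2 - 11*q + 12)/(q^2*(q + 4))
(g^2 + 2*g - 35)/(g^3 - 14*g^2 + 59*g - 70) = (g + 7)/(g^2 - 9*g + 14)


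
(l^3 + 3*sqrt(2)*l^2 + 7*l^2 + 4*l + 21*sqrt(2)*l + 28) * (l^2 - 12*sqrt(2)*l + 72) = l^5 - 9*sqrt(2)*l^4 + 7*l^4 - 63*sqrt(2)*l^3 + 4*l^3 + 28*l^2 + 168*sqrt(2)*l^2 + 288*l + 1176*sqrt(2)*l + 2016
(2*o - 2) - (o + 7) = o - 9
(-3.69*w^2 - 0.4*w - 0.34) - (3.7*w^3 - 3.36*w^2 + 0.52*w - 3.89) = -3.7*w^3 - 0.33*w^2 - 0.92*w + 3.55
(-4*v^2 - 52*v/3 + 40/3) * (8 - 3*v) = 12*v^3 + 20*v^2 - 536*v/3 + 320/3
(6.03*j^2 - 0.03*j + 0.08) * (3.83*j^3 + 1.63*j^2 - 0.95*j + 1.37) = 23.0949*j^5 + 9.714*j^4 - 5.471*j^3 + 8.42*j^2 - 0.1171*j + 0.1096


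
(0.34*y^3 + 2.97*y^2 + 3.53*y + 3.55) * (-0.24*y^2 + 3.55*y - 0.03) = -0.0816*y^5 + 0.4942*y^4 + 9.6861*y^3 + 11.5904*y^2 + 12.4966*y - 0.1065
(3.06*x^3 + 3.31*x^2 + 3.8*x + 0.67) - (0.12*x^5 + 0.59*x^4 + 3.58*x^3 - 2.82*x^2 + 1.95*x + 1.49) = -0.12*x^5 - 0.59*x^4 - 0.52*x^3 + 6.13*x^2 + 1.85*x - 0.82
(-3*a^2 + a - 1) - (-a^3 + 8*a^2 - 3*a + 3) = a^3 - 11*a^2 + 4*a - 4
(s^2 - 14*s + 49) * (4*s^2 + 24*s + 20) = 4*s^4 - 32*s^3 - 120*s^2 + 896*s + 980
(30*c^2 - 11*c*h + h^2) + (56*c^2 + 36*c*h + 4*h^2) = 86*c^2 + 25*c*h + 5*h^2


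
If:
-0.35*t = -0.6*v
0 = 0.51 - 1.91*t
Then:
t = 0.27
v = 0.16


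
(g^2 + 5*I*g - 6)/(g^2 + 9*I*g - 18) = (g + 2*I)/(g + 6*I)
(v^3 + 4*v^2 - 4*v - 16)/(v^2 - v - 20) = (v^2 - 4)/(v - 5)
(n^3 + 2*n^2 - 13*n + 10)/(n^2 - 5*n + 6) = (n^2 + 4*n - 5)/(n - 3)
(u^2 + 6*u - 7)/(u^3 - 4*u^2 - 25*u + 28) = (u + 7)/(u^2 - 3*u - 28)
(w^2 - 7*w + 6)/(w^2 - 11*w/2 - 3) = 2*(w - 1)/(2*w + 1)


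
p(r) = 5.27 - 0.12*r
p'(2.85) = -0.12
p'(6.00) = -0.12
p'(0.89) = -0.12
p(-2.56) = 5.58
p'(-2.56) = -0.12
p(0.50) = 5.21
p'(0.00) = -0.12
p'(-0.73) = -0.12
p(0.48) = 5.21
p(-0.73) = 5.36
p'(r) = -0.120000000000000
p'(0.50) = -0.12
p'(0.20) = -0.12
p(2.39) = 4.98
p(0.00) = 5.27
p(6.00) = 4.55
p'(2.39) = -0.12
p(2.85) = 4.93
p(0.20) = 5.25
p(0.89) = 5.16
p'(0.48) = -0.12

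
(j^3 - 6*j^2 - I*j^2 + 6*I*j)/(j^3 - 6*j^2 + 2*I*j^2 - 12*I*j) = (j - I)/(j + 2*I)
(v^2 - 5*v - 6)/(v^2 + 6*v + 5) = (v - 6)/(v + 5)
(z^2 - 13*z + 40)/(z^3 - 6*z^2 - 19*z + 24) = (z - 5)/(z^2 + 2*z - 3)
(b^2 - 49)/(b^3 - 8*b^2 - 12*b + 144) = (b^2 - 49)/(b^3 - 8*b^2 - 12*b + 144)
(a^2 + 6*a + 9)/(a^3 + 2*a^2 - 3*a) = (a + 3)/(a*(a - 1))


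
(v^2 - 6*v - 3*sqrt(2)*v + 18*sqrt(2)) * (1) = v^2 - 6*v - 3*sqrt(2)*v + 18*sqrt(2)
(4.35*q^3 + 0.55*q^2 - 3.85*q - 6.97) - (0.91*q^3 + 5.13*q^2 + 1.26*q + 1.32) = 3.44*q^3 - 4.58*q^2 - 5.11*q - 8.29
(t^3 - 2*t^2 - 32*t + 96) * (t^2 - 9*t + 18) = t^5 - 11*t^4 + 4*t^3 + 348*t^2 - 1440*t + 1728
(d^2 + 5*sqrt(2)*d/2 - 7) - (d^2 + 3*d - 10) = -3*d + 5*sqrt(2)*d/2 + 3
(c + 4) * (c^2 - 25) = c^3 + 4*c^2 - 25*c - 100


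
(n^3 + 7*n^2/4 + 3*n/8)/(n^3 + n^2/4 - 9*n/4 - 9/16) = 2*n/(2*n - 3)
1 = 1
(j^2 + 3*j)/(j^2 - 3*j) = (j + 3)/(j - 3)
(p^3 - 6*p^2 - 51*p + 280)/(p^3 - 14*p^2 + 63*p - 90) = (p^2 - p - 56)/(p^2 - 9*p + 18)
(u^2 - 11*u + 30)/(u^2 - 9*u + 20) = (u - 6)/(u - 4)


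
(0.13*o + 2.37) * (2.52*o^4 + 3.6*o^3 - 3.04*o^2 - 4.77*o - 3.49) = 0.3276*o^5 + 6.4404*o^4 + 8.1368*o^3 - 7.8249*o^2 - 11.7586*o - 8.2713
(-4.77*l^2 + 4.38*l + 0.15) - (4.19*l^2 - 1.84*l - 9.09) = -8.96*l^2 + 6.22*l + 9.24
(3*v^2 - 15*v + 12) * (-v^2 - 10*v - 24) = -3*v^4 - 15*v^3 + 66*v^2 + 240*v - 288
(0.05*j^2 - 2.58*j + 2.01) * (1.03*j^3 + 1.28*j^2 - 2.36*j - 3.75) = 0.0515*j^5 - 2.5934*j^4 - 1.3501*j^3 + 8.4741*j^2 + 4.9314*j - 7.5375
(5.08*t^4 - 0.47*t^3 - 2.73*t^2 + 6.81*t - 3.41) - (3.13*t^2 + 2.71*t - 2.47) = 5.08*t^4 - 0.47*t^3 - 5.86*t^2 + 4.1*t - 0.94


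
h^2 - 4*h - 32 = (h - 8)*(h + 4)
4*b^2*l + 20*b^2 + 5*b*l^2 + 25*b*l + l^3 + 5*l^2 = (b + l)*(4*b + l)*(l + 5)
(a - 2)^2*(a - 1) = a^3 - 5*a^2 + 8*a - 4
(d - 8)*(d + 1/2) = d^2 - 15*d/2 - 4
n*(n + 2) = n^2 + 2*n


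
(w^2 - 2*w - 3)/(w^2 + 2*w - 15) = (w + 1)/(w + 5)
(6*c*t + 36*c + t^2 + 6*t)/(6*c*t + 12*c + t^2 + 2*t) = (t + 6)/(t + 2)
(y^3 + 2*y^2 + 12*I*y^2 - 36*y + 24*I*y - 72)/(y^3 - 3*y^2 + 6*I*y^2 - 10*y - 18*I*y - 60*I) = (y + 6*I)/(y - 5)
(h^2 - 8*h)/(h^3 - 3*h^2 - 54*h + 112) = h/(h^2 + 5*h - 14)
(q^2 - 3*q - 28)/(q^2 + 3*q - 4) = (q - 7)/(q - 1)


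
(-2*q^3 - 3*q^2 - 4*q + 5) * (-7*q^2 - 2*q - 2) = 14*q^5 + 25*q^4 + 38*q^3 - 21*q^2 - 2*q - 10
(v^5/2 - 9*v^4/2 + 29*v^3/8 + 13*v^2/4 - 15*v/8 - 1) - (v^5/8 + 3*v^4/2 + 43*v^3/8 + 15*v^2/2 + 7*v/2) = 3*v^5/8 - 6*v^4 - 7*v^3/4 - 17*v^2/4 - 43*v/8 - 1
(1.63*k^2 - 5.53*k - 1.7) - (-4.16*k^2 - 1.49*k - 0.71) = 5.79*k^2 - 4.04*k - 0.99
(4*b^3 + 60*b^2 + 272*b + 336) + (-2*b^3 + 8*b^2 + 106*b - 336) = 2*b^3 + 68*b^2 + 378*b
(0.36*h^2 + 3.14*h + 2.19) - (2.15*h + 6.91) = 0.36*h^2 + 0.99*h - 4.72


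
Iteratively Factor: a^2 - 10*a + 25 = (a - 5)*(a - 5)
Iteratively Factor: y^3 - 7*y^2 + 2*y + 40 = (y + 2)*(y^2 - 9*y + 20) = (y - 4)*(y + 2)*(y - 5)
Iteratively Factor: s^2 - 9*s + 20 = (s - 5)*(s - 4)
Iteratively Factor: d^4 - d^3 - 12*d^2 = (d + 3)*(d^3 - 4*d^2) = (d - 4)*(d + 3)*(d^2) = d*(d - 4)*(d + 3)*(d)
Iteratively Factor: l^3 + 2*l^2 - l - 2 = (l - 1)*(l^2 + 3*l + 2) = (l - 1)*(l + 1)*(l + 2)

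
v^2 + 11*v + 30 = (v + 5)*(v + 6)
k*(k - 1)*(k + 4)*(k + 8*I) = k^4 + 3*k^3 + 8*I*k^3 - 4*k^2 + 24*I*k^2 - 32*I*k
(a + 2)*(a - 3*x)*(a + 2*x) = a^3 - a^2*x + 2*a^2 - 6*a*x^2 - 2*a*x - 12*x^2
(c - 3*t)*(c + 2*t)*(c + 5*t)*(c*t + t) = c^4*t + 4*c^3*t^2 + c^3*t - 11*c^2*t^3 + 4*c^2*t^2 - 30*c*t^4 - 11*c*t^3 - 30*t^4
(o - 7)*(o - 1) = o^2 - 8*o + 7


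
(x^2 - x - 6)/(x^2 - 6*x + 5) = (x^2 - x - 6)/(x^2 - 6*x + 5)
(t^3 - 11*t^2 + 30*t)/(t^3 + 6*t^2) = (t^2 - 11*t + 30)/(t*(t + 6))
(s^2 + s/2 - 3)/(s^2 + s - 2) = (s - 3/2)/(s - 1)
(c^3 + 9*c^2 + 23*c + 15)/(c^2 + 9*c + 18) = (c^2 + 6*c + 5)/(c + 6)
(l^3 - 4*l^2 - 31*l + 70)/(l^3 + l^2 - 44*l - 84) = (l^2 + 3*l - 10)/(l^2 + 8*l + 12)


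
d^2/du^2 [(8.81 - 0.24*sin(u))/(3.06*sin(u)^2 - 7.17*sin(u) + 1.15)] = (2.247264*sin(u)^5 - 324.707616*sin(u)^4 + 570.317598*sin(u)^3 + 168.035967*sin(u)^2 - 1227.017067*sin(u) + 839.862198)/(3.06*sin(u)^2 - 7.17*sin(u) + 1.15)^3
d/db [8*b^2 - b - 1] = 16*b - 1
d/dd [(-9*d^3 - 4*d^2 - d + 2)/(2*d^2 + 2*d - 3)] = (-18*d^4 - 36*d^3 + 75*d^2 + 16*d - 1)/(4*d^4 + 8*d^3 - 8*d^2 - 12*d + 9)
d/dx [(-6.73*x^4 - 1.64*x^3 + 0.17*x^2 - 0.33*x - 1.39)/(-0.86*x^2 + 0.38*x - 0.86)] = (11.5756*x^5 - 6.2618*x^4 + 21.9048*x^3 + 4.012*x^2 - 2.6832*x + 0.812)/(0.7396*x^4 - 0.6536*x^3 + 1.6236*x^2 - 0.6536*x + 0.7396)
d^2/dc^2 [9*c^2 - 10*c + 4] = 18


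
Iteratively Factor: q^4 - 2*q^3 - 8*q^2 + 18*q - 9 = (q - 3)*(q^3 + q^2 - 5*q + 3) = (q - 3)*(q + 3)*(q^2 - 2*q + 1) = (q - 3)*(q - 1)*(q + 3)*(q - 1)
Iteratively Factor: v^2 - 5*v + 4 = (v - 4)*(v - 1)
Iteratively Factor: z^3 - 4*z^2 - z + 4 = (z + 1)*(z^2 - 5*z + 4) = (z - 1)*(z + 1)*(z - 4)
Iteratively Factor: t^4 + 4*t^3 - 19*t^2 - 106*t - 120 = (t - 5)*(t^3 + 9*t^2 + 26*t + 24) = (t - 5)*(t + 3)*(t^2 + 6*t + 8) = (t - 5)*(t + 3)*(t + 4)*(t + 2)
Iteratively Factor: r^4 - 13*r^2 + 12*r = (r + 4)*(r^3 - 4*r^2 + 3*r) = r*(r + 4)*(r^2 - 4*r + 3) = r*(r - 3)*(r + 4)*(r - 1)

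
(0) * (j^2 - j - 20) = 0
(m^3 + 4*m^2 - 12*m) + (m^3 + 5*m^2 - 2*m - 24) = 2*m^3 + 9*m^2 - 14*m - 24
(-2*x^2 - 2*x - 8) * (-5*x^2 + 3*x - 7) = 10*x^4 + 4*x^3 + 48*x^2 - 10*x + 56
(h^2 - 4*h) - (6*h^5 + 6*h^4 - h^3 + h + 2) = -6*h^5 - 6*h^4 + h^3 + h^2 - 5*h - 2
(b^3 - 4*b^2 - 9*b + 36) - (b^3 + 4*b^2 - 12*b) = -8*b^2 + 3*b + 36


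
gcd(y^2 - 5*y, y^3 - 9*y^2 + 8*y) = y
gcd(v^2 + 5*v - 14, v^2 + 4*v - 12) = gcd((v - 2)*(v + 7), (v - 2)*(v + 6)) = v - 2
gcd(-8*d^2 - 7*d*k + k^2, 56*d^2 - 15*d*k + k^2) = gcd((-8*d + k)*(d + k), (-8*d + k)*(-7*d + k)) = 8*d - k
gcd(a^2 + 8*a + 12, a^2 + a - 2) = a + 2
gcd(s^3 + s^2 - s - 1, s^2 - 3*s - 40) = 1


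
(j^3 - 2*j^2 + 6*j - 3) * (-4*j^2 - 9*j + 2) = -4*j^5 - j^4 - 4*j^3 - 46*j^2 + 39*j - 6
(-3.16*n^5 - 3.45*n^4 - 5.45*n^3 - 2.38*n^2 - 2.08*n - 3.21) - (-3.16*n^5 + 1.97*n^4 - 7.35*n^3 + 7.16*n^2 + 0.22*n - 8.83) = -5.42*n^4 + 1.9*n^3 - 9.54*n^2 - 2.3*n + 5.62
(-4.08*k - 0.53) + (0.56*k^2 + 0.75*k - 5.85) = 0.56*k^2 - 3.33*k - 6.38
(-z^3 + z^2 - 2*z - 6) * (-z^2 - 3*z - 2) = z^5 + 2*z^4 + z^3 + 10*z^2 + 22*z + 12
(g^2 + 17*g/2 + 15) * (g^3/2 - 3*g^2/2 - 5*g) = g^5/2 + 11*g^4/4 - 41*g^3/4 - 65*g^2 - 75*g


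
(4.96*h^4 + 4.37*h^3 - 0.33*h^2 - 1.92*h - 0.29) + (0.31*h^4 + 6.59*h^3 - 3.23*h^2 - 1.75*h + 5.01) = 5.27*h^4 + 10.96*h^3 - 3.56*h^2 - 3.67*h + 4.72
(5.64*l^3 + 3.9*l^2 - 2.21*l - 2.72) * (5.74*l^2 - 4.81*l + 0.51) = 32.3736*l^5 - 4.7424*l^4 - 28.568*l^3 - 2.9937*l^2 + 11.9561*l - 1.3872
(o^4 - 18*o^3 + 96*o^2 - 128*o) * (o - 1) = o^5 - 19*o^4 + 114*o^3 - 224*o^2 + 128*o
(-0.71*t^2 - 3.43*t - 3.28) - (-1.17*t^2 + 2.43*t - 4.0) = 0.46*t^2 - 5.86*t + 0.72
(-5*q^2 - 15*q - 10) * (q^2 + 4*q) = -5*q^4 - 35*q^3 - 70*q^2 - 40*q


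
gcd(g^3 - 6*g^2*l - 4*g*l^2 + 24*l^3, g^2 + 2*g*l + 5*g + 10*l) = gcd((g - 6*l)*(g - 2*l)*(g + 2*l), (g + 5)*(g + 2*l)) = g + 2*l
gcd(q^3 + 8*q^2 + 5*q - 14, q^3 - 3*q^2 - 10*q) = q + 2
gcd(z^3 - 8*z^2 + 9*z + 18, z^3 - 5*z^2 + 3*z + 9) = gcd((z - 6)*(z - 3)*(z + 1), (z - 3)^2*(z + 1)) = z^2 - 2*z - 3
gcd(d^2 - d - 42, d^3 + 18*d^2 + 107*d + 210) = d + 6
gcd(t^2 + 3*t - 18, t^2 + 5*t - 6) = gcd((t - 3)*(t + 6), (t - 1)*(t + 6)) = t + 6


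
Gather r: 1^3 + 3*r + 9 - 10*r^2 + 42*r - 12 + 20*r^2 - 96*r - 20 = 10*r^2 - 51*r - 22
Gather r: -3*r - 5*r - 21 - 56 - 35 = -8*r - 112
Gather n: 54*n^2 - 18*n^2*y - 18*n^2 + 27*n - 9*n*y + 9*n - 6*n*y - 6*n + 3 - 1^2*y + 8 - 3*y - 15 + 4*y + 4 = n^2*(36 - 18*y) + n*(30 - 15*y)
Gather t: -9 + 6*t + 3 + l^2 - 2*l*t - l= l^2 - l + t*(6 - 2*l) - 6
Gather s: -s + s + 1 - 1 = 0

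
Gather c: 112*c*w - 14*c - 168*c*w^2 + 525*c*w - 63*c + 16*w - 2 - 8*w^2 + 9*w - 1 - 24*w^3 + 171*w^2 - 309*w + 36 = c*(-168*w^2 + 637*w - 77) - 24*w^3 + 163*w^2 - 284*w + 33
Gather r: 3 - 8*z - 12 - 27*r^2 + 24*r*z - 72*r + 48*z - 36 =-27*r^2 + r*(24*z - 72) + 40*z - 45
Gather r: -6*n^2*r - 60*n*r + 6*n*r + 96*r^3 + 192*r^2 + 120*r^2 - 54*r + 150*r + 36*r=96*r^3 + 312*r^2 + r*(-6*n^2 - 54*n + 132)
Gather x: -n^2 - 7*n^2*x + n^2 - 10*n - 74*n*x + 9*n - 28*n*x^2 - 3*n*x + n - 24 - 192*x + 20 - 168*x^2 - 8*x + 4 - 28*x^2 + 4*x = x^2*(-28*n - 196) + x*(-7*n^2 - 77*n - 196)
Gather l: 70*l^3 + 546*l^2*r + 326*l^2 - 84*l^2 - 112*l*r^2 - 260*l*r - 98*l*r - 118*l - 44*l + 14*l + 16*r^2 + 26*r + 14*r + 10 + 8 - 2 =70*l^3 + l^2*(546*r + 242) + l*(-112*r^2 - 358*r - 148) + 16*r^2 + 40*r + 16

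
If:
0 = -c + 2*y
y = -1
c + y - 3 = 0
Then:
No Solution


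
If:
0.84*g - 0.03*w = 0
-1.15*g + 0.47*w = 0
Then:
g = 0.00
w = 0.00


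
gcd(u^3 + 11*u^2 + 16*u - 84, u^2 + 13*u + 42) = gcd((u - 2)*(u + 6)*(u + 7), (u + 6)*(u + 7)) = u^2 + 13*u + 42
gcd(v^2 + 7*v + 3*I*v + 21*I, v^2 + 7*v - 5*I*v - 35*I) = v + 7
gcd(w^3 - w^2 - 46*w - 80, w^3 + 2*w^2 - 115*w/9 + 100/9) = w + 5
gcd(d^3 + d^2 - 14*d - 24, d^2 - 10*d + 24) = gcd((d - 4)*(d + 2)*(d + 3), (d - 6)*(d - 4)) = d - 4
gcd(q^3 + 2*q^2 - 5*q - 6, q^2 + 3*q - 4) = 1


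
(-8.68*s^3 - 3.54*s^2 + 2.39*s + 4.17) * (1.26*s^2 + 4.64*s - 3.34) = -10.9368*s^5 - 44.7356*s^4 + 15.577*s^3 + 28.1674*s^2 + 11.3662*s - 13.9278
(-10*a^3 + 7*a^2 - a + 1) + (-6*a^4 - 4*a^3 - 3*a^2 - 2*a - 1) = -6*a^4 - 14*a^3 + 4*a^2 - 3*a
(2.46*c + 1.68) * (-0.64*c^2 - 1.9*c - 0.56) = -1.5744*c^3 - 5.7492*c^2 - 4.5696*c - 0.9408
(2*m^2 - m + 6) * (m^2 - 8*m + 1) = 2*m^4 - 17*m^3 + 16*m^2 - 49*m + 6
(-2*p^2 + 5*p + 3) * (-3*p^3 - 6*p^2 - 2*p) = 6*p^5 - 3*p^4 - 35*p^3 - 28*p^2 - 6*p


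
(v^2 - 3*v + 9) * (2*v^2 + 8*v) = 2*v^4 + 2*v^3 - 6*v^2 + 72*v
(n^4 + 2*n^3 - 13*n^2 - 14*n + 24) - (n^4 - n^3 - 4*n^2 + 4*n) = 3*n^3 - 9*n^2 - 18*n + 24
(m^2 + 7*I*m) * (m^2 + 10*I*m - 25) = m^4 + 17*I*m^3 - 95*m^2 - 175*I*m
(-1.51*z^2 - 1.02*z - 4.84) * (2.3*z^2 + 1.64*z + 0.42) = -3.473*z^4 - 4.8224*z^3 - 13.439*z^2 - 8.366*z - 2.0328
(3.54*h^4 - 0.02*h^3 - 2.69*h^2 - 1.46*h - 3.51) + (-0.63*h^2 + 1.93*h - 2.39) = 3.54*h^4 - 0.02*h^3 - 3.32*h^2 + 0.47*h - 5.9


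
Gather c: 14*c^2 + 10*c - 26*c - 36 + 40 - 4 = 14*c^2 - 16*c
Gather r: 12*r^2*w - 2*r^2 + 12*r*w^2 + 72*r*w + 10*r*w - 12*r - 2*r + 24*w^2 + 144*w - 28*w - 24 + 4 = r^2*(12*w - 2) + r*(12*w^2 + 82*w - 14) + 24*w^2 + 116*w - 20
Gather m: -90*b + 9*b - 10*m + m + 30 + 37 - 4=-81*b - 9*m + 63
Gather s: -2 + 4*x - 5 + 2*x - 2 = 6*x - 9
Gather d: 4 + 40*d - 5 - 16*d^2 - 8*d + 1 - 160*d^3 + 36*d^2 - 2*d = -160*d^3 + 20*d^2 + 30*d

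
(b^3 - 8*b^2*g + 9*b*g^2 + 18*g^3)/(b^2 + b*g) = b - 9*g + 18*g^2/b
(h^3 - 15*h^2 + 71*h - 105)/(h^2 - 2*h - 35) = (h^2 - 8*h + 15)/(h + 5)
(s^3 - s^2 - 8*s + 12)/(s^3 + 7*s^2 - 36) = (s - 2)/(s + 6)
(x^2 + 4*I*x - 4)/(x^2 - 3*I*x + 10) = (x + 2*I)/(x - 5*I)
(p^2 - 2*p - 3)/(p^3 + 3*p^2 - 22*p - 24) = (p - 3)/(p^2 + 2*p - 24)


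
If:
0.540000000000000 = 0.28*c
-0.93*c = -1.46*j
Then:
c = 1.93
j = 1.23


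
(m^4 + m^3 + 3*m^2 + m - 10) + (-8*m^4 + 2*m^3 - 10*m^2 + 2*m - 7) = -7*m^4 + 3*m^3 - 7*m^2 + 3*m - 17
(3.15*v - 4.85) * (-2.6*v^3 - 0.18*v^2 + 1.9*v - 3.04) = -8.19*v^4 + 12.043*v^3 + 6.858*v^2 - 18.791*v + 14.744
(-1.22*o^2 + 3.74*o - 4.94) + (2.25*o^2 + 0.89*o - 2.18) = 1.03*o^2 + 4.63*o - 7.12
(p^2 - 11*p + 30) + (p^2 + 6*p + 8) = 2*p^2 - 5*p + 38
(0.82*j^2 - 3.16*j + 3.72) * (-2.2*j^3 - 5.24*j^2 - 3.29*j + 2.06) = -1.804*j^5 + 2.6552*j^4 + 5.6766*j^3 - 7.4072*j^2 - 18.7484*j + 7.6632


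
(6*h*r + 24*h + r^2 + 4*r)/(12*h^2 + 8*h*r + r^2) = (r + 4)/(2*h + r)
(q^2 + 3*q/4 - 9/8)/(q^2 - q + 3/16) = 2*(2*q + 3)/(4*q - 1)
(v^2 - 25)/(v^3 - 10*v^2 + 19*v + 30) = (v + 5)/(v^2 - 5*v - 6)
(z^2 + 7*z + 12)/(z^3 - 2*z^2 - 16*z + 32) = (z + 3)/(z^2 - 6*z + 8)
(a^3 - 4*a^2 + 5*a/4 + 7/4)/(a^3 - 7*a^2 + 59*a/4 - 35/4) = (2*a + 1)/(2*a - 5)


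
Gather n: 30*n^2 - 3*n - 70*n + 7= 30*n^2 - 73*n + 7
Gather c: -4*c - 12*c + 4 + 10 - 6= 8 - 16*c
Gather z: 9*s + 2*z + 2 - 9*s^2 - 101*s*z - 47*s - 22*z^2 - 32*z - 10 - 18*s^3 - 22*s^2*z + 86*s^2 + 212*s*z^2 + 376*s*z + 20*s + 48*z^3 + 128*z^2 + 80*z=-18*s^3 + 77*s^2 - 18*s + 48*z^3 + z^2*(212*s + 106) + z*(-22*s^2 + 275*s + 50) - 8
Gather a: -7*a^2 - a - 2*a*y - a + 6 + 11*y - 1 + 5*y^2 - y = -7*a^2 + a*(-2*y - 2) + 5*y^2 + 10*y + 5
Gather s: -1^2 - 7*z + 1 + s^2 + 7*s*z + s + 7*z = s^2 + s*(7*z + 1)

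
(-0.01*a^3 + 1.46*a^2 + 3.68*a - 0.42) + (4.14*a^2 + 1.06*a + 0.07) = -0.01*a^3 + 5.6*a^2 + 4.74*a - 0.35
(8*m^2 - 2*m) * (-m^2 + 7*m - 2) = -8*m^4 + 58*m^3 - 30*m^2 + 4*m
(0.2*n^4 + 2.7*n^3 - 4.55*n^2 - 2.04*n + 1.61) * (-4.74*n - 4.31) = -0.948*n^5 - 13.66*n^4 + 9.93*n^3 + 29.2801*n^2 + 1.161*n - 6.9391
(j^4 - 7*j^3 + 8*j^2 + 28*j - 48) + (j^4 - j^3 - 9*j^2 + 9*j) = 2*j^4 - 8*j^3 - j^2 + 37*j - 48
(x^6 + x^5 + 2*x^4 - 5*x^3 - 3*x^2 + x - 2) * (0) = 0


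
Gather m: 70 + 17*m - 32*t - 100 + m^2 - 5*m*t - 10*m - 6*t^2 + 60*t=m^2 + m*(7 - 5*t) - 6*t^2 + 28*t - 30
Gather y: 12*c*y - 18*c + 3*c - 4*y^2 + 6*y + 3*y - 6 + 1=-15*c - 4*y^2 + y*(12*c + 9) - 5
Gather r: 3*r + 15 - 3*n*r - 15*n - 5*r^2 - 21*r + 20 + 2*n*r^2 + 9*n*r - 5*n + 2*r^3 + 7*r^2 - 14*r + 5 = -20*n + 2*r^3 + r^2*(2*n + 2) + r*(6*n - 32) + 40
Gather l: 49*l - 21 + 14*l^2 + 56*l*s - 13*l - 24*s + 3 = 14*l^2 + l*(56*s + 36) - 24*s - 18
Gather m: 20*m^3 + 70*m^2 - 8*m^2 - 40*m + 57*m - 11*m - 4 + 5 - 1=20*m^3 + 62*m^2 + 6*m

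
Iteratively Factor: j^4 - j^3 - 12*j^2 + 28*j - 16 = (j - 2)*(j^3 + j^2 - 10*j + 8) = (j - 2)^2*(j^2 + 3*j - 4) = (j - 2)^2*(j - 1)*(j + 4)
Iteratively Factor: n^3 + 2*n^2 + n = (n + 1)*(n^2 + n) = (n + 1)^2*(n)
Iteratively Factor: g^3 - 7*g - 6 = (g + 1)*(g^2 - g - 6) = (g + 1)*(g + 2)*(g - 3)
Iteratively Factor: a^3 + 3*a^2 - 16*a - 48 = (a + 4)*(a^2 - a - 12) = (a - 4)*(a + 4)*(a + 3)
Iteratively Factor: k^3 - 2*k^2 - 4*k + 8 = (k - 2)*(k^2 - 4) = (k - 2)^2*(k + 2)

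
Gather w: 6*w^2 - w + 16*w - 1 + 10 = 6*w^2 + 15*w + 9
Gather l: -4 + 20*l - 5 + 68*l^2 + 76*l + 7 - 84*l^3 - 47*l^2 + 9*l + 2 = -84*l^3 + 21*l^2 + 105*l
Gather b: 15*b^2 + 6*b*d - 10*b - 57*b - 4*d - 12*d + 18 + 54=15*b^2 + b*(6*d - 67) - 16*d + 72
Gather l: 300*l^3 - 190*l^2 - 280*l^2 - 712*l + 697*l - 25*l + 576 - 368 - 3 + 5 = 300*l^3 - 470*l^2 - 40*l + 210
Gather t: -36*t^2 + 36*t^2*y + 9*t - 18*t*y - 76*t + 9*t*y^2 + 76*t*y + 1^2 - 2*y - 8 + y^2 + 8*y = t^2*(36*y - 36) + t*(9*y^2 + 58*y - 67) + y^2 + 6*y - 7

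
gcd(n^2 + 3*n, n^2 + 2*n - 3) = n + 3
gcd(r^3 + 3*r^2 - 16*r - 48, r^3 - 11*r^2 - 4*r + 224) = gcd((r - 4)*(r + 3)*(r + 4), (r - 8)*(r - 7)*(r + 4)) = r + 4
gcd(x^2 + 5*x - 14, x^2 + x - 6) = x - 2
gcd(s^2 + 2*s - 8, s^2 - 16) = s + 4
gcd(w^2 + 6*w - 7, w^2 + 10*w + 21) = w + 7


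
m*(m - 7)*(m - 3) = m^3 - 10*m^2 + 21*m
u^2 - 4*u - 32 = (u - 8)*(u + 4)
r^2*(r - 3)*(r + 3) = r^4 - 9*r^2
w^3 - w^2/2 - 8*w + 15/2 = (w - 5/2)*(w - 1)*(w + 3)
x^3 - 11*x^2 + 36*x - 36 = (x - 6)*(x - 3)*(x - 2)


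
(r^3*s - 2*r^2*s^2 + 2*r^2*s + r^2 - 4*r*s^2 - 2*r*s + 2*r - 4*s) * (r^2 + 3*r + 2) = r^5*s - 2*r^4*s^2 + 5*r^4*s + r^4 - 10*r^3*s^2 + 6*r^3*s + 5*r^3 - 16*r^2*s^2 - 6*r^2*s + 8*r^2 - 8*r*s^2 - 16*r*s + 4*r - 8*s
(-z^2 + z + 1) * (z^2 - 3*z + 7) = -z^4 + 4*z^3 - 9*z^2 + 4*z + 7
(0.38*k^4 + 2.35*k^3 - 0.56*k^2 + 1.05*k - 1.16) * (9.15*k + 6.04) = 3.477*k^5 + 23.7977*k^4 + 9.07*k^3 + 6.2251*k^2 - 4.272*k - 7.0064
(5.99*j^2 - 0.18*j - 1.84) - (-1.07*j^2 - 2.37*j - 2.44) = 7.06*j^2 + 2.19*j + 0.6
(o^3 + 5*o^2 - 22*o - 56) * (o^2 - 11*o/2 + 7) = o^5 - o^4/2 - 85*o^3/2 + 100*o^2 + 154*o - 392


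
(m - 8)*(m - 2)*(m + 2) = m^3 - 8*m^2 - 4*m + 32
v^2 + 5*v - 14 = (v - 2)*(v + 7)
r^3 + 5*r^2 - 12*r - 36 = (r - 3)*(r + 2)*(r + 6)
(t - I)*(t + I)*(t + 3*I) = t^3 + 3*I*t^2 + t + 3*I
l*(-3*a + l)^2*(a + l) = 9*a^3*l + 3*a^2*l^2 - 5*a*l^3 + l^4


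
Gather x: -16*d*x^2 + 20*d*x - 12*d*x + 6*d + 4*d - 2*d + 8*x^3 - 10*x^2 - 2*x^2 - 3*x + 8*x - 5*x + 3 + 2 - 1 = 8*d*x + 8*d + 8*x^3 + x^2*(-16*d - 12) + 4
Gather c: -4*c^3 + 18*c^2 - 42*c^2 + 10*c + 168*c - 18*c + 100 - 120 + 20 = -4*c^3 - 24*c^2 + 160*c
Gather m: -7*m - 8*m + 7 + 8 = 15 - 15*m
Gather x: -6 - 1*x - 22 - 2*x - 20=-3*x - 48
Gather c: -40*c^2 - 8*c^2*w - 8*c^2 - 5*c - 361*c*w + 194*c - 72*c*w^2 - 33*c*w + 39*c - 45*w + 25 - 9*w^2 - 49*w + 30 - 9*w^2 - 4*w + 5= c^2*(-8*w - 48) + c*(-72*w^2 - 394*w + 228) - 18*w^2 - 98*w + 60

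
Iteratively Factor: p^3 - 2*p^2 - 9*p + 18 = (p + 3)*(p^2 - 5*p + 6) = (p - 3)*(p + 3)*(p - 2)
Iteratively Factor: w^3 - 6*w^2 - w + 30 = (w + 2)*(w^2 - 8*w + 15) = (w - 5)*(w + 2)*(w - 3)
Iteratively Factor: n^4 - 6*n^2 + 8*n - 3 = (n - 1)*(n^3 + n^2 - 5*n + 3) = (n - 1)^2*(n^2 + 2*n - 3) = (n - 1)^2*(n + 3)*(n - 1)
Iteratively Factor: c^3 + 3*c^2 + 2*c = (c + 2)*(c^2 + c) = (c + 1)*(c + 2)*(c)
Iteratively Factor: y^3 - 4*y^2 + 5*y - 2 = (y - 1)*(y^2 - 3*y + 2) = (y - 2)*(y - 1)*(y - 1)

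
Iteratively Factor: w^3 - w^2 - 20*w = (w + 4)*(w^2 - 5*w) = (w - 5)*(w + 4)*(w)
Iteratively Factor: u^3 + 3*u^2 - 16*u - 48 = (u - 4)*(u^2 + 7*u + 12) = (u - 4)*(u + 4)*(u + 3)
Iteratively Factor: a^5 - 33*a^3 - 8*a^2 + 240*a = (a + 4)*(a^4 - 4*a^3 - 17*a^2 + 60*a) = a*(a + 4)*(a^3 - 4*a^2 - 17*a + 60) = a*(a - 3)*(a + 4)*(a^2 - a - 20) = a*(a - 3)*(a + 4)^2*(a - 5)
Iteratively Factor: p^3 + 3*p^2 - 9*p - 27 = (p - 3)*(p^2 + 6*p + 9) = (p - 3)*(p + 3)*(p + 3)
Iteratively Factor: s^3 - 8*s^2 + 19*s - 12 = (s - 3)*(s^2 - 5*s + 4) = (s - 3)*(s - 1)*(s - 4)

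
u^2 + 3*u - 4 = (u - 1)*(u + 4)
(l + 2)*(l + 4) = l^2 + 6*l + 8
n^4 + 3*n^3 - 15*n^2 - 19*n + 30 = (n - 3)*(n - 1)*(n + 2)*(n + 5)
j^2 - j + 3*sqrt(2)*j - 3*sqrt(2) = (j - 1)*(j + 3*sqrt(2))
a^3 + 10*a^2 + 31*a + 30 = (a + 2)*(a + 3)*(a + 5)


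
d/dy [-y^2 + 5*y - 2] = 5 - 2*y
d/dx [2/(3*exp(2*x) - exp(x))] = 2*(1 - 6*exp(x))*exp(-x)/(3*exp(x) - 1)^2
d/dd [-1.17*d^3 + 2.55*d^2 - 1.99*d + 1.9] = -3.51*d^2 + 5.1*d - 1.99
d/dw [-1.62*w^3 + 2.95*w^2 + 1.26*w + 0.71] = -4.86*w^2 + 5.9*w + 1.26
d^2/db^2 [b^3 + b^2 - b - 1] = 6*b + 2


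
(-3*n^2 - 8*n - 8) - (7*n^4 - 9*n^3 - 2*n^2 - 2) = -7*n^4 + 9*n^3 - n^2 - 8*n - 6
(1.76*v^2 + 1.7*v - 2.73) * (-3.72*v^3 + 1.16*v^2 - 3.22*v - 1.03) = -6.5472*v^5 - 4.2824*v^4 + 6.4604*v^3 - 10.4536*v^2 + 7.0396*v + 2.8119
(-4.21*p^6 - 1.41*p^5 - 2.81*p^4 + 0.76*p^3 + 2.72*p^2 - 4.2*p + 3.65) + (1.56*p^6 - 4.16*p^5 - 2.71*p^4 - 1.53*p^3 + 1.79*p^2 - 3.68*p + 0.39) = -2.65*p^6 - 5.57*p^5 - 5.52*p^4 - 0.77*p^3 + 4.51*p^2 - 7.88*p + 4.04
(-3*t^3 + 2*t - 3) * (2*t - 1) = -6*t^4 + 3*t^3 + 4*t^2 - 8*t + 3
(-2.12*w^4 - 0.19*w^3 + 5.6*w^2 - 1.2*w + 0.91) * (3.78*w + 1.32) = -8.0136*w^5 - 3.5166*w^4 + 20.9172*w^3 + 2.856*w^2 + 1.8558*w + 1.2012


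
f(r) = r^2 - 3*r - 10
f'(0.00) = -3.00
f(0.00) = -10.00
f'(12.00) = 21.00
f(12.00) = 98.00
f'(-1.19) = -5.38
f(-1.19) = -5.01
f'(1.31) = -0.38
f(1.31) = -12.21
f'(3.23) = 3.46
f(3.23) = -9.26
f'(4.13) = 5.26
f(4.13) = -5.33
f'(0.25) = -2.50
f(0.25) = -10.69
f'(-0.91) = -4.82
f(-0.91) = -6.44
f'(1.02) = -0.96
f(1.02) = -12.02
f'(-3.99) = -10.98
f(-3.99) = 17.89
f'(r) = 2*r - 3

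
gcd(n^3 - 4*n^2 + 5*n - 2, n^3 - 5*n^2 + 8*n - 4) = n^2 - 3*n + 2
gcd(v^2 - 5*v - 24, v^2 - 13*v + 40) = v - 8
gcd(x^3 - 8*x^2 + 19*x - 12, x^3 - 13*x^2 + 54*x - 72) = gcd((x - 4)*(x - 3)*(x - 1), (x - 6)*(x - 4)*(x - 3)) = x^2 - 7*x + 12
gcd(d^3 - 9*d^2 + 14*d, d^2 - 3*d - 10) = 1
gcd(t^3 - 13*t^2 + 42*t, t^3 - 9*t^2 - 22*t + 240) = t - 6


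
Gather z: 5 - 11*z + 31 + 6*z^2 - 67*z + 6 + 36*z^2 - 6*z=42*z^2 - 84*z + 42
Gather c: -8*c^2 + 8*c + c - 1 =-8*c^2 + 9*c - 1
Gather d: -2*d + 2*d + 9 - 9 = 0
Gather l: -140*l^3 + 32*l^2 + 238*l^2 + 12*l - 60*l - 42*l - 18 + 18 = -140*l^3 + 270*l^2 - 90*l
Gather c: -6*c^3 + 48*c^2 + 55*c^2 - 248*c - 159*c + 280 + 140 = -6*c^3 + 103*c^2 - 407*c + 420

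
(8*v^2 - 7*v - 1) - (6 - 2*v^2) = 10*v^2 - 7*v - 7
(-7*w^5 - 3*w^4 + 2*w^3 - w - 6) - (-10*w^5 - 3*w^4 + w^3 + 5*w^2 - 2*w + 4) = 3*w^5 + w^3 - 5*w^2 + w - 10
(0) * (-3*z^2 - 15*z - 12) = 0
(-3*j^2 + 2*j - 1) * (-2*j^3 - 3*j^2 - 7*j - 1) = 6*j^5 + 5*j^4 + 17*j^3 - 8*j^2 + 5*j + 1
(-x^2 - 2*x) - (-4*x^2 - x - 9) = 3*x^2 - x + 9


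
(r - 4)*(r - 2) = r^2 - 6*r + 8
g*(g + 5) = g^2 + 5*g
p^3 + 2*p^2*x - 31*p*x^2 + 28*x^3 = (p - 4*x)*(p - x)*(p + 7*x)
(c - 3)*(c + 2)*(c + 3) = c^3 + 2*c^2 - 9*c - 18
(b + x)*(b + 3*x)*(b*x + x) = b^3*x + 4*b^2*x^2 + b^2*x + 3*b*x^3 + 4*b*x^2 + 3*x^3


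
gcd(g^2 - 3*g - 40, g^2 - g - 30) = g + 5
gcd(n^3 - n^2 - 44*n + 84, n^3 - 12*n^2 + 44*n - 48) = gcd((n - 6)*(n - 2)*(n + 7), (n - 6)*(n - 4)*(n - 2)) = n^2 - 8*n + 12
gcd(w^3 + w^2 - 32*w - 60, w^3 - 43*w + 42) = w - 6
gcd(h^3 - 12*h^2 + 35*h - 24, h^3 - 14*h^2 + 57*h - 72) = h^2 - 11*h + 24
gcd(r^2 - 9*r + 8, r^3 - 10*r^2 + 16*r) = r - 8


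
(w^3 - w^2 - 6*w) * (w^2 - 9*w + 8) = w^5 - 10*w^4 + 11*w^3 + 46*w^2 - 48*w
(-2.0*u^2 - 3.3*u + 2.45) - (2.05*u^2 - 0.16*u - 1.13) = -4.05*u^2 - 3.14*u + 3.58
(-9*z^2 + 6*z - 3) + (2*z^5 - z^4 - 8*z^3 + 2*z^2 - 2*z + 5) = 2*z^5 - z^4 - 8*z^3 - 7*z^2 + 4*z + 2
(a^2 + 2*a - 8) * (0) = 0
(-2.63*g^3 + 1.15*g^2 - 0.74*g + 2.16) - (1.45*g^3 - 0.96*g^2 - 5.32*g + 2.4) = -4.08*g^3 + 2.11*g^2 + 4.58*g - 0.24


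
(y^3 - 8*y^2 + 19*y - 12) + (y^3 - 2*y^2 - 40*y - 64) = 2*y^3 - 10*y^2 - 21*y - 76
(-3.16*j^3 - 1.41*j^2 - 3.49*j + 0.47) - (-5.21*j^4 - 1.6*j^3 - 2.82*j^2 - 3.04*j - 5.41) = 5.21*j^4 - 1.56*j^3 + 1.41*j^2 - 0.45*j + 5.88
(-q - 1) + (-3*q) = -4*q - 1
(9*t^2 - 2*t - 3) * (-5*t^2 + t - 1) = -45*t^4 + 19*t^3 + 4*t^2 - t + 3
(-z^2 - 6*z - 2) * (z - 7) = -z^3 + z^2 + 40*z + 14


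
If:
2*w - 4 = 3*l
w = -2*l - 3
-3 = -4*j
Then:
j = 3/4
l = -10/7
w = -1/7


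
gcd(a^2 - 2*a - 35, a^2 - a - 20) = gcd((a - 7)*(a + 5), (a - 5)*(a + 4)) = 1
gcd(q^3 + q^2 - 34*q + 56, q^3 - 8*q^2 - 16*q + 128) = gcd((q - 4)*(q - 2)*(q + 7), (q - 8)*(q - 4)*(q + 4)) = q - 4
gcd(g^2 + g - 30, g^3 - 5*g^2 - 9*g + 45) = g - 5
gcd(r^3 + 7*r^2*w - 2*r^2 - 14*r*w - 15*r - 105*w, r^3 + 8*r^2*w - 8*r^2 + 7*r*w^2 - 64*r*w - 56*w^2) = r + 7*w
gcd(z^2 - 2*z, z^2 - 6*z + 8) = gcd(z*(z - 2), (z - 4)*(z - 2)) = z - 2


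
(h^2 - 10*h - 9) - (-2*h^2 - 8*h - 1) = 3*h^2 - 2*h - 8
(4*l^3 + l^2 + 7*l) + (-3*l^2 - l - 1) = 4*l^3 - 2*l^2 + 6*l - 1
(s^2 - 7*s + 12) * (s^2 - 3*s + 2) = s^4 - 10*s^3 + 35*s^2 - 50*s + 24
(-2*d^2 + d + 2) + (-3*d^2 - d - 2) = -5*d^2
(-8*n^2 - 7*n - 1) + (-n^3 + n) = -n^3 - 8*n^2 - 6*n - 1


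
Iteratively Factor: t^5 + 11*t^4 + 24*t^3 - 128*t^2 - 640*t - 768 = (t + 4)*(t^4 + 7*t^3 - 4*t^2 - 112*t - 192) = (t + 4)^2*(t^3 + 3*t^2 - 16*t - 48) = (t - 4)*(t + 4)^2*(t^2 + 7*t + 12) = (t - 4)*(t + 3)*(t + 4)^2*(t + 4)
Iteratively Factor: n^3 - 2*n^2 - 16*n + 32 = (n - 2)*(n^2 - 16) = (n - 2)*(n + 4)*(n - 4)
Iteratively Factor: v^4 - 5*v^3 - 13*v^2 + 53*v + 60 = (v + 1)*(v^3 - 6*v^2 - 7*v + 60) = (v + 1)*(v + 3)*(v^2 - 9*v + 20) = (v - 5)*(v + 1)*(v + 3)*(v - 4)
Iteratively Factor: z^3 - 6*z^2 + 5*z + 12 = (z - 3)*(z^2 - 3*z - 4) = (z - 3)*(z + 1)*(z - 4)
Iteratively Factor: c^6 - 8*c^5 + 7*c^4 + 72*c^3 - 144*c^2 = (c + 3)*(c^5 - 11*c^4 + 40*c^3 - 48*c^2) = c*(c + 3)*(c^4 - 11*c^3 + 40*c^2 - 48*c) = c*(c - 3)*(c + 3)*(c^3 - 8*c^2 + 16*c) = c*(c - 4)*(c - 3)*(c + 3)*(c^2 - 4*c) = c*(c - 4)^2*(c - 3)*(c + 3)*(c)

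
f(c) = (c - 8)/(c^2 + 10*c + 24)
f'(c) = (-2*c - 10)*(c - 8)/(c^2 + 10*c + 24)^2 + 1/(c^2 + 10*c + 24) = (c^2 + 10*c - 2*(c - 8)*(c + 5) + 24)/(c^2 + 10*c + 24)^2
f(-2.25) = -1.56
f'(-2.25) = 1.46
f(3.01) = -0.08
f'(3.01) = 0.04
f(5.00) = -0.03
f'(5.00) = 0.02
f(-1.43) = -0.80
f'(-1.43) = 0.57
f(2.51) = -0.10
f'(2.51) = 0.04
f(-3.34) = -6.46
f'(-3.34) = 12.78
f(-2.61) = -2.25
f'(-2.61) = 2.50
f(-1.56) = -0.88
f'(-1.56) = 0.65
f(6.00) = -0.02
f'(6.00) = 0.01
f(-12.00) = -0.42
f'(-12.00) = -0.10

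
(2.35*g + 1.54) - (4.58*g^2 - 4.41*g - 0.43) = -4.58*g^2 + 6.76*g + 1.97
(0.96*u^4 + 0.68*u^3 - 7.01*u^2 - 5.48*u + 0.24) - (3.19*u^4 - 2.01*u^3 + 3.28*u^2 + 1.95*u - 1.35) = -2.23*u^4 + 2.69*u^3 - 10.29*u^2 - 7.43*u + 1.59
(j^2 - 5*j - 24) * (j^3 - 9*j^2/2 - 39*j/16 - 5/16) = j^5 - 19*j^4/2 - 63*j^3/16 + 959*j^2/8 + 961*j/16 + 15/2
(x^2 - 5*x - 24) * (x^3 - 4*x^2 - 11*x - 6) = x^5 - 9*x^4 - 15*x^3 + 145*x^2 + 294*x + 144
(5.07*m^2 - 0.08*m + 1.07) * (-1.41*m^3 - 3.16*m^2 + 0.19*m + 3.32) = -7.1487*m^5 - 15.9084*m^4 - 0.2926*m^3 + 13.436*m^2 - 0.0623*m + 3.5524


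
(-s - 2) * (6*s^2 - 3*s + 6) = -6*s^3 - 9*s^2 - 12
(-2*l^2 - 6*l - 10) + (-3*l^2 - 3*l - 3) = -5*l^2 - 9*l - 13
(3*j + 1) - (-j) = 4*j + 1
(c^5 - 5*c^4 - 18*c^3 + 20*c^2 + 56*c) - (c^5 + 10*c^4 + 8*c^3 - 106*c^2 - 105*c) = -15*c^4 - 26*c^3 + 126*c^2 + 161*c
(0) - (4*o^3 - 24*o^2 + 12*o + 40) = -4*o^3 + 24*o^2 - 12*o - 40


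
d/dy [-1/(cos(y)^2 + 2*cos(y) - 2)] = -2*(cos(y) + 1)*sin(y)/(cos(y)^2 + 2*cos(y) - 2)^2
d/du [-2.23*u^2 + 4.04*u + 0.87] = 4.04 - 4.46*u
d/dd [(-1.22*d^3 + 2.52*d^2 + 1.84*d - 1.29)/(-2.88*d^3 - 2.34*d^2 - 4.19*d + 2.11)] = (10.1124*d^4 + 20.822*d^3 - 25.1214*d^2 + 4.5972*d - 1.5227)/(8.2944*d^6 + 13.4784*d^5 + 29.61*d^4 + 7.4556*d^3 + 7.68130000000001*d^2 - 17.6818*d + 4.4521)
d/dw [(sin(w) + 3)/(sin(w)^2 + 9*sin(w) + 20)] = (-6*sin(w) + cos(w)^2 - 8)*cos(w)/(sin(w)^2 + 9*sin(w) + 20)^2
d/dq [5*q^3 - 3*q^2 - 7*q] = 15*q^2 - 6*q - 7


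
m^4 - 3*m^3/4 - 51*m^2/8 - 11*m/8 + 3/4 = (m - 3)*(m - 1/4)*(m + 1/2)*(m + 2)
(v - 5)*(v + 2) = v^2 - 3*v - 10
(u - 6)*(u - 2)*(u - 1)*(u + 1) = u^4 - 8*u^3 + 11*u^2 + 8*u - 12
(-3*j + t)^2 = 9*j^2 - 6*j*t + t^2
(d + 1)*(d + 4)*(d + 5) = d^3 + 10*d^2 + 29*d + 20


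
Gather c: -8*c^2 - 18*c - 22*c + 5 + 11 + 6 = -8*c^2 - 40*c + 22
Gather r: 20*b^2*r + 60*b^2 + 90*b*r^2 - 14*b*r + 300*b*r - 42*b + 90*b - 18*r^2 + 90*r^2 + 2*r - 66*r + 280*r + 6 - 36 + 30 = 60*b^2 + 48*b + r^2*(90*b + 72) + r*(20*b^2 + 286*b + 216)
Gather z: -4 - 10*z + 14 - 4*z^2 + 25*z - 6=-4*z^2 + 15*z + 4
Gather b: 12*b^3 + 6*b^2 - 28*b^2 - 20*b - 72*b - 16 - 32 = 12*b^3 - 22*b^2 - 92*b - 48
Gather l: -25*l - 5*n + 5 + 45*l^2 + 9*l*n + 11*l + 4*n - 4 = 45*l^2 + l*(9*n - 14) - n + 1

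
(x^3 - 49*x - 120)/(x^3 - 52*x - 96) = (-x^3 + 49*x + 120)/(-x^3 + 52*x + 96)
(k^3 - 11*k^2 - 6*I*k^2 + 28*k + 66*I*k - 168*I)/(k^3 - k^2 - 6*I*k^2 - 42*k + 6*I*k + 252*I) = (k - 4)/(k + 6)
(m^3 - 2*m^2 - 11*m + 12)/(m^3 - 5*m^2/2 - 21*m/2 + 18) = 2*(m - 1)/(2*m - 3)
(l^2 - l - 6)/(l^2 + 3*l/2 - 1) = 2*(l - 3)/(2*l - 1)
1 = 1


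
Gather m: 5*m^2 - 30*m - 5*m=5*m^2 - 35*m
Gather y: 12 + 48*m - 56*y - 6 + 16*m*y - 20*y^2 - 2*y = 48*m - 20*y^2 + y*(16*m - 58) + 6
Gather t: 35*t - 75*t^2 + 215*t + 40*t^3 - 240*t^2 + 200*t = 40*t^3 - 315*t^2 + 450*t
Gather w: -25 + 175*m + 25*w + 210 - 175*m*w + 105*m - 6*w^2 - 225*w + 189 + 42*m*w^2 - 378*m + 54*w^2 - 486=-98*m + w^2*(42*m + 48) + w*(-175*m - 200) - 112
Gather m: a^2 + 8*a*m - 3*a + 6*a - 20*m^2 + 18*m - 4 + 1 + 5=a^2 + 3*a - 20*m^2 + m*(8*a + 18) + 2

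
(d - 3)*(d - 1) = d^2 - 4*d + 3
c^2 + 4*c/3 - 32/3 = (c - 8/3)*(c + 4)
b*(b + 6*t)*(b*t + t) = b^3*t + 6*b^2*t^2 + b^2*t + 6*b*t^2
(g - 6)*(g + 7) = g^2 + g - 42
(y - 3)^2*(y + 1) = y^3 - 5*y^2 + 3*y + 9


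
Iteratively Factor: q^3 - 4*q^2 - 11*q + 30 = (q + 3)*(q^2 - 7*q + 10) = (q - 2)*(q + 3)*(q - 5)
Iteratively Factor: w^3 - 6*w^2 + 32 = (w - 4)*(w^2 - 2*w - 8) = (w - 4)*(w + 2)*(w - 4)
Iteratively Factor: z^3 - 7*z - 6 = (z + 1)*(z^2 - z - 6) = (z - 3)*(z + 1)*(z + 2)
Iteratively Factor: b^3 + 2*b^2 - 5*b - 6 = (b + 3)*(b^2 - b - 2) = (b + 1)*(b + 3)*(b - 2)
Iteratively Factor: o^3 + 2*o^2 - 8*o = (o)*(o^2 + 2*o - 8) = o*(o - 2)*(o + 4)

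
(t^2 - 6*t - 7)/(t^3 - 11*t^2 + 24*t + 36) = (t - 7)/(t^2 - 12*t + 36)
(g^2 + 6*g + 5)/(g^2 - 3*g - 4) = (g + 5)/(g - 4)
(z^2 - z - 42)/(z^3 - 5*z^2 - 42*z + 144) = (z - 7)/(z^2 - 11*z + 24)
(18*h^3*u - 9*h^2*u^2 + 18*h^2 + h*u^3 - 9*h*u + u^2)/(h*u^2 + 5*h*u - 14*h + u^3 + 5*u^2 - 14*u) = (18*h^3*u - 9*h^2*u^2 + 18*h^2 + h*u^3 - 9*h*u + u^2)/(h*u^2 + 5*h*u - 14*h + u^3 + 5*u^2 - 14*u)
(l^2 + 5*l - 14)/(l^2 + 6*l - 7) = (l - 2)/(l - 1)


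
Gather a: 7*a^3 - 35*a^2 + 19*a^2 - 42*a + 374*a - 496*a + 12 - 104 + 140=7*a^3 - 16*a^2 - 164*a + 48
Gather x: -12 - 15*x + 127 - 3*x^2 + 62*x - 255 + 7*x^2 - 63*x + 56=4*x^2 - 16*x - 84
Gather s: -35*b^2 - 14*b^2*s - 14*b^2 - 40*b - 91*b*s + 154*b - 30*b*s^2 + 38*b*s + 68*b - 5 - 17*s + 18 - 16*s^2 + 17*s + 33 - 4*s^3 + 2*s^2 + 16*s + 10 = -49*b^2 + 182*b - 4*s^3 + s^2*(-30*b - 14) + s*(-14*b^2 - 53*b + 16) + 56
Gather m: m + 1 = m + 1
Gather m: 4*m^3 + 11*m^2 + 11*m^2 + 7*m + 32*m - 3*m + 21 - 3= 4*m^3 + 22*m^2 + 36*m + 18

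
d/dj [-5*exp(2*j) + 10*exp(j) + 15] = 10*(1 - exp(j))*exp(j)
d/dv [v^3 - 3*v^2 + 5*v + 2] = 3*v^2 - 6*v + 5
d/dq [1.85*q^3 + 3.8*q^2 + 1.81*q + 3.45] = 5.55*q^2 + 7.6*q + 1.81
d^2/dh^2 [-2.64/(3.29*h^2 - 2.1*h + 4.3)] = (57.151248*h^2 - 36.47952*h - 2.64*(6.58*h - 2.1)*(13.16*h - 4.2) + 74.69616)/(3.29*h^2 - 2.1*h + 4.3)^3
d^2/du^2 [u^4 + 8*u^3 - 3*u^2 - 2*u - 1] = 12*u^2 + 48*u - 6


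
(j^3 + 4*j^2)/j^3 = (j + 4)/j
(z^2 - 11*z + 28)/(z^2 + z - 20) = (z - 7)/(z + 5)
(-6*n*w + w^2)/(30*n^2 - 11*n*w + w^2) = w/(-5*n + w)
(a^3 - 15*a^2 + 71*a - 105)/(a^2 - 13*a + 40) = (a^2 - 10*a + 21)/(a - 8)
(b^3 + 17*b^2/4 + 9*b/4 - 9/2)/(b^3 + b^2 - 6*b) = (4*b^2 + 5*b - 6)/(4*b*(b - 2))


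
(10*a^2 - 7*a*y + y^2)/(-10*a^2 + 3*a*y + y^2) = (-5*a + y)/(5*a + y)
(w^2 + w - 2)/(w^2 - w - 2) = (-w^2 - w + 2)/(-w^2 + w + 2)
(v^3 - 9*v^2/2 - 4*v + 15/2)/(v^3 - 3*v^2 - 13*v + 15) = (v + 3/2)/(v + 3)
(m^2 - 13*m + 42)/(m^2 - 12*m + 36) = (m - 7)/(m - 6)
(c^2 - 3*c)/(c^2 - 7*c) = (c - 3)/(c - 7)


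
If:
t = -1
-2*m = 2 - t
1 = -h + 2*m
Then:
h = -4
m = -3/2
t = -1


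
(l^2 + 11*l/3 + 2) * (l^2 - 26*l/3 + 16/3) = l^4 - 5*l^3 - 220*l^2/9 + 20*l/9 + 32/3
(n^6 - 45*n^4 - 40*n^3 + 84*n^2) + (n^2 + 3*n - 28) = n^6 - 45*n^4 - 40*n^3 + 85*n^2 + 3*n - 28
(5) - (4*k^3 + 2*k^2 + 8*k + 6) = -4*k^3 - 2*k^2 - 8*k - 1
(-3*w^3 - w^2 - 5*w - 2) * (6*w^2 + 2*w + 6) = -18*w^5 - 12*w^4 - 50*w^3 - 28*w^2 - 34*w - 12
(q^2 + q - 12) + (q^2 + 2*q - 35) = 2*q^2 + 3*q - 47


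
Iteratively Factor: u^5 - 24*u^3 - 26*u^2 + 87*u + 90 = (u + 3)*(u^4 - 3*u^3 - 15*u^2 + 19*u + 30) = (u - 2)*(u + 3)*(u^3 - u^2 - 17*u - 15) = (u - 5)*(u - 2)*(u + 3)*(u^2 + 4*u + 3) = (u - 5)*(u - 2)*(u + 1)*(u + 3)*(u + 3)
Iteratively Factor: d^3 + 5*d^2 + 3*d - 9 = (d + 3)*(d^2 + 2*d - 3) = (d + 3)^2*(d - 1)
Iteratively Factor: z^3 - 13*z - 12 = (z + 1)*(z^2 - z - 12) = (z - 4)*(z + 1)*(z + 3)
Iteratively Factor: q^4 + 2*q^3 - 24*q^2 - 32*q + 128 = (q + 4)*(q^3 - 2*q^2 - 16*q + 32) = (q - 4)*(q + 4)*(q^2 + 2*q - 8) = (q - 4)*(q - 2)*(q + 4)*(q + 4)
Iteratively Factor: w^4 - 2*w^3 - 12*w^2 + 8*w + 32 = (w - 4)*(w^3 + 2*w^2 - 4*w - 8) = (w - 4)*(w - 2)*(w^2 + 4*w + 4) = (w - 4)*(w - 2)*(w + 2)*(w + 2)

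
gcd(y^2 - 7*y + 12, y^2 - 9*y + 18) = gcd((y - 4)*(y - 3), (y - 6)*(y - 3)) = y - 3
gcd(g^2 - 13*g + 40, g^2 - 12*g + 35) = g - 5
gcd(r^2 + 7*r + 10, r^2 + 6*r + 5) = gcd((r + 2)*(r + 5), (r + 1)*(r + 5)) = r + 5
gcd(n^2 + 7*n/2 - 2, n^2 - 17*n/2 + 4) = n - 1/2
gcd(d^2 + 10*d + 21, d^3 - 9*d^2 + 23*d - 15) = 1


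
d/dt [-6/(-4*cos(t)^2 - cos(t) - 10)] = 6*(8*cos(t) + 1)*sin(t)/(4*cos(t)^2 + cos(t) + 10)^2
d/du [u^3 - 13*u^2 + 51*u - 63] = 3*u^2 - 26*u + 51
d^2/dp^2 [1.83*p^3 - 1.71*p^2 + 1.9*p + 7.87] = 10.98*p - 3.42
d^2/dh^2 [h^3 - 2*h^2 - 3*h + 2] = 6*h - 4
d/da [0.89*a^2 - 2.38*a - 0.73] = 1.78*a - 2.38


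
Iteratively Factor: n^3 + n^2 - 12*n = (n - 3)*(n^2 + 4*n) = (n - 3)*(n + 4)*(n)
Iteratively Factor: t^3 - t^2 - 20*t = (t)*(t^2 - t - 20) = t*(t + 4)*(t - 5)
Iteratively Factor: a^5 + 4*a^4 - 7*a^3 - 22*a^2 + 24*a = (a)*(a^4 + 4*a^3 - 7*a^2 - 22*a + 24) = a*(a - 2)*(a^3 + 6*a^2 + 5*a - 12) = a*(a - 2)*(a + 4)*(a^2 + 2*a - 3) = a*(a - 2)*(a + 3)*(a + 4)*(a - 1)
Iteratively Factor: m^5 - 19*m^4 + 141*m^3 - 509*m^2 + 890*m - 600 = (m - 5)*(m^4 - 14*m^3 + 71*m^2 - 154*m + 120) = (m - 5)*(m - 3)*(m^3 - 11*m^2 + 38*m - 40) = (m - 5)*(m - 3)*(m - 2)*(m^2 - 9*m + 20) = (m - 5)*(m - 4)*(m - 3)*(m - 2)*(m - 5)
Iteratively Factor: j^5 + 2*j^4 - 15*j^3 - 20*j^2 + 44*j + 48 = (j + 4)*(j^4 - 2*j^3 - 7*j^2 + 8*j + 12) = (j - 3)*(j + 4)*(j^3 + j^2 - 4*j - 4) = (j - 3)*(j + 2)*(j + 4)*(j^2 - j - 2) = (j - 3)*(j + 1)*(j + 2)*(j + 4)*(j - 2)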